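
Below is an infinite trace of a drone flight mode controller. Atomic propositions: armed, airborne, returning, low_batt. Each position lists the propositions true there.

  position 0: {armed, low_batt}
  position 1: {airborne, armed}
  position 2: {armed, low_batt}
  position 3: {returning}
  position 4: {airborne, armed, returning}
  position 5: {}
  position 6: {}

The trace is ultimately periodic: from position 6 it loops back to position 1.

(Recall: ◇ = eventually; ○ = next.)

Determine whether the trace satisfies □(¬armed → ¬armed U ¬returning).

¬armed → ¬armed U ¬returning must hold at every position from 0 onward. It fails at position 3, so □(¬armed → ¬armed U ¬returning) is false.
Positions where ¬armed holds: 3, 5, 6.
Check ¬armed U ¬returning at each: 3→fails, 5→ok, 6→ok.

Does not hold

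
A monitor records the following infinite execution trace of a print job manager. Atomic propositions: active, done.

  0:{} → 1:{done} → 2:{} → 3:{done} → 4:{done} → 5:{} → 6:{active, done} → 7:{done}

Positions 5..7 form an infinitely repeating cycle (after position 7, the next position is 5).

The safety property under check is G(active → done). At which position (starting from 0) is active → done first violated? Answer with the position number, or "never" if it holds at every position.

active → done holds at every position 0..7, and those are all the positions the trace ever visits, so the invariant G(active → done) is never violated.

never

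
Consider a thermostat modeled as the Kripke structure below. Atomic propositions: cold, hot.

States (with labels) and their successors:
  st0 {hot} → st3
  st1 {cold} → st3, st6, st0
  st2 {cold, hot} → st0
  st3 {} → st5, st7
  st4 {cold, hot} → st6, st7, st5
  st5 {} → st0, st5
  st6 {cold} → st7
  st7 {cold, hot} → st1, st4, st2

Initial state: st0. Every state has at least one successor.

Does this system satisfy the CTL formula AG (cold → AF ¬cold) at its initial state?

No

States satisfying cold → AF ¬cold: {st0, st2, st3, st5}.
States satisfying AG (cold → AF ¬cold): ∅.
st1 is reachable from st0 and violates cold → AF ¬cold, so AG fails at st0.
st0 ∉ Sat(AG (cold → AF ¬cold)).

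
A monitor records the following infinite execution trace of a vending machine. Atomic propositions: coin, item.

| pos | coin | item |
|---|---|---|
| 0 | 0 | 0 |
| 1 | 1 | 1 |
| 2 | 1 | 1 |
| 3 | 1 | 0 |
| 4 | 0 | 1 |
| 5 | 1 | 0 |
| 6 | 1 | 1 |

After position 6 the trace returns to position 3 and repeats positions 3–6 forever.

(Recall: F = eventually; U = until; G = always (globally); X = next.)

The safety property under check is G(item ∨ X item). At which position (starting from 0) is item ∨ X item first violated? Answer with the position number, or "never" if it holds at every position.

never

item ∨ X item holds at every position 0..6, and those are all the positions the trace ever visits, so the invariant G(item ∨ X item) is never violated.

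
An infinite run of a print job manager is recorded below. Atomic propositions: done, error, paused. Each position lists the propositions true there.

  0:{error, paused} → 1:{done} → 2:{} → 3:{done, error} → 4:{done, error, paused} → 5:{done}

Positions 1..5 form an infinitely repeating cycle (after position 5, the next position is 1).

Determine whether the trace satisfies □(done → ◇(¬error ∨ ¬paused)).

done → ◇(¬error ∨ ¬paused) holds at every position 0..5, and those are all positions ever visited, so □(done → ◇(¬error ∨ ¬paused)) holds.
Positions where done holds: 1, 3, 4, 5.
Check ◇(¬error ∨ ¬paused) at each: 1→ok, 3→ok, 4→ok, 5→ok.

Holds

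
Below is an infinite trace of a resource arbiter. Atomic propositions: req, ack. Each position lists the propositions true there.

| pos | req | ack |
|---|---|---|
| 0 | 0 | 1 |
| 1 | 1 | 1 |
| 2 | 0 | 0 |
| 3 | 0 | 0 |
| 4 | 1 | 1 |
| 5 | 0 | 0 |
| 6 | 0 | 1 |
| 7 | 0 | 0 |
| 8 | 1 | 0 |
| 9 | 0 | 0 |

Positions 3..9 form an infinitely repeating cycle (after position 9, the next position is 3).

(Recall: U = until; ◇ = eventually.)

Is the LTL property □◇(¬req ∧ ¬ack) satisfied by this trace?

◇(¬req ∧ ¬ack) holds at every position 0..9, and those are all positions ever visited, so □◇(¬req ∧ ¬ack) holds.

Yes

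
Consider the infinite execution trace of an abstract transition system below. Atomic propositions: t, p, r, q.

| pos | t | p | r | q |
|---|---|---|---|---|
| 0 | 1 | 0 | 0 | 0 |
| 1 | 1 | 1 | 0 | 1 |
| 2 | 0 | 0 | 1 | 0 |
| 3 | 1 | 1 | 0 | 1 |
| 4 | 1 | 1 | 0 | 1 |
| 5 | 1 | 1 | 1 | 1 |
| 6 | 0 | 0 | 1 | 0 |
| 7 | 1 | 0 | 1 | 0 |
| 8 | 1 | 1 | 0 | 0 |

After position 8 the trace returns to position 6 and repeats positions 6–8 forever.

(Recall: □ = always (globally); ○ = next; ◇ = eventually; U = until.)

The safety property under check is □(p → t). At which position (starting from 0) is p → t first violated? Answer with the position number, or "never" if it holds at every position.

p → t holds at every position 0..8, and those are all the positions the trace ever visits, so the invariant □(p → t) is never violated.

never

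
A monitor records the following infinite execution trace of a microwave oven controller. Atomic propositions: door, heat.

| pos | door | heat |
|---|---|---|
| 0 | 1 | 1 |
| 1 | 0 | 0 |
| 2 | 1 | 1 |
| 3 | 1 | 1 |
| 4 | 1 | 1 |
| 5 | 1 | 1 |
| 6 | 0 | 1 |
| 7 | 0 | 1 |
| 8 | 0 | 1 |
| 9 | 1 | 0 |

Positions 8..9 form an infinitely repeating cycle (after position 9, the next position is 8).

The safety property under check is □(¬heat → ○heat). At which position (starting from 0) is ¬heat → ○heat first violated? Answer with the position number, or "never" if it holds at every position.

¬heat → ○heat holds at every position 0..9, and those are all the positions the trace ever visits, so the invariant □(¬heat → ○heat) is never violated.

never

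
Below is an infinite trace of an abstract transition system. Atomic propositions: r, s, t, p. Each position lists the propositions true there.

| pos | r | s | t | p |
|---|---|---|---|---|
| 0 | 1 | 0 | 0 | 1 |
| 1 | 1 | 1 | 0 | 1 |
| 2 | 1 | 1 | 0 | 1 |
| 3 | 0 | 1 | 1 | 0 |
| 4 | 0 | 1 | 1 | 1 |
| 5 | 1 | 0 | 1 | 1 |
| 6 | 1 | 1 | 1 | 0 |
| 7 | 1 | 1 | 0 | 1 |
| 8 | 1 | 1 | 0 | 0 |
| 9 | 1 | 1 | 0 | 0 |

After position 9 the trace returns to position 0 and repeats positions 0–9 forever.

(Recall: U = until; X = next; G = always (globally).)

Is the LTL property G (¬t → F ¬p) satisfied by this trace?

Holds

¬t → F ¬p holds at every position 0..9, and those are all positions ever visited, so G (¬t → F ¬p) holds.
Positions where ¬t holds: 0, 1, 2, 7, 8, 9.
Check F ¬p at each: 0→ok, 1→ok, 2→ok, 7→ok, 8→ok, 9→ok.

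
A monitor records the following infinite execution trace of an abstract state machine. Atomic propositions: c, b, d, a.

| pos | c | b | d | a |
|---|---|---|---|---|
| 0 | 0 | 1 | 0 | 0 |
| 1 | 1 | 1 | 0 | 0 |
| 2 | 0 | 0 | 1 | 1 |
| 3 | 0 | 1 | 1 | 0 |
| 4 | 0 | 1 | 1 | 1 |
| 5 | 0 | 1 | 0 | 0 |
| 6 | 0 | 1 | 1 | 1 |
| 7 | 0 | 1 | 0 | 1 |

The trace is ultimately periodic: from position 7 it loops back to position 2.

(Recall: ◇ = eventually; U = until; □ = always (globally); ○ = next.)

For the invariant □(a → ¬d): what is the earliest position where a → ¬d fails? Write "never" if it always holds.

2

Check a → ¬d at each position in order: 0 ✓, 1 ✓.
At position 2 the labels are {a, d}, so a → ¬d is false there. This is the first violation.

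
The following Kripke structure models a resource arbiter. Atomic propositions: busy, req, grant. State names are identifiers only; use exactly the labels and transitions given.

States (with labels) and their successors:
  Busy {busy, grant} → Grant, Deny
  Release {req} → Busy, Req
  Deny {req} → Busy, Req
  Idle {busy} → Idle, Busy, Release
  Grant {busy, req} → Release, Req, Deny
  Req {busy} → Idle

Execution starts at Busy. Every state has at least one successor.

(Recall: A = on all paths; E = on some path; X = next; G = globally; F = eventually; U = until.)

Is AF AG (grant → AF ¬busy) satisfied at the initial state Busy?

States satisfying AG (grant → AF ¬busy): ∅.
States satisfying AF AG (grant → AF ¬busy): ∅.
There is a path from Busy along which AG (grant → AF ¬busy) never holds.
Busy ∉ Sat(AF AG (grant → AF ¬busy)).

Violated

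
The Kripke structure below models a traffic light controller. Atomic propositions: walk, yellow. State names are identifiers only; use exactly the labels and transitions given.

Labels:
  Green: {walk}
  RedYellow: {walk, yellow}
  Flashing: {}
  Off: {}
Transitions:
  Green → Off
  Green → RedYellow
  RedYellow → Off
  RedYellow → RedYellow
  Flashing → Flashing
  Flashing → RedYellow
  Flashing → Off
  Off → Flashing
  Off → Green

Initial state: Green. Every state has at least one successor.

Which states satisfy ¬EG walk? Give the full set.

{Flashing, Off}

States satisfying walk: {Green, RedYellow}.
States satisfying EG walk: {Green, RedYellow}.
States satisfying ¬EG walk: {Flashing, Off}.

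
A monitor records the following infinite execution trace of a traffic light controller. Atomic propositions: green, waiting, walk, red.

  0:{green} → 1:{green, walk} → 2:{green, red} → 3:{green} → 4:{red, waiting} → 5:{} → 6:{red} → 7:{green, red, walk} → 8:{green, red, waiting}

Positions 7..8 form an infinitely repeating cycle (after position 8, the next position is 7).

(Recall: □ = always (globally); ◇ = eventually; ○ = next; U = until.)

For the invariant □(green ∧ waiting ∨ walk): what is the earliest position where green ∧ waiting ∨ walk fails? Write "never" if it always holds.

At position 0 the labels are {green}, so green ∧ waiting ∨ walk is false there. This is the first violation.

0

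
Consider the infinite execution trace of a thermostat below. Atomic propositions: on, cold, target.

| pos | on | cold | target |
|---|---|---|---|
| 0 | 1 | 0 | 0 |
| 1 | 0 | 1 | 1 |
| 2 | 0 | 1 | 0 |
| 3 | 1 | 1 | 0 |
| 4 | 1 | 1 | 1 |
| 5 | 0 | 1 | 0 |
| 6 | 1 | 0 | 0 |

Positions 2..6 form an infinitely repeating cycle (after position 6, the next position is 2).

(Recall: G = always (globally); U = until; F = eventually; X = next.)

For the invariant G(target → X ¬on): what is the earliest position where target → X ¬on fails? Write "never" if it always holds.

target → X ¬on holds at every position 0..6, and those are all the positions the trace ever visits, so the invariant G(target → X ¬on) is never violated.

never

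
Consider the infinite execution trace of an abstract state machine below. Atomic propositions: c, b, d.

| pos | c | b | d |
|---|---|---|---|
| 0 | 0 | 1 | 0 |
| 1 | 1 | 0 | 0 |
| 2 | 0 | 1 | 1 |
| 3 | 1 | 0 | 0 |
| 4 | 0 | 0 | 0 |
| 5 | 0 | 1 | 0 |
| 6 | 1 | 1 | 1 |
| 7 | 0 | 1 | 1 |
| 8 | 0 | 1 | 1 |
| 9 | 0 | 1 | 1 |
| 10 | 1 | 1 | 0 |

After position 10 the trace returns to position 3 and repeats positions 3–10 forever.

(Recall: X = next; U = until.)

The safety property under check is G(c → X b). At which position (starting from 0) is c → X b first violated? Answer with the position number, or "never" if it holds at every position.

3

Check c → X b at each position in order: 0 ✓, 1 ✓, 2 ✓.
At position 3 the labels are {c} and the next position 4 has {}, so c → X b is false there. This is the first violation.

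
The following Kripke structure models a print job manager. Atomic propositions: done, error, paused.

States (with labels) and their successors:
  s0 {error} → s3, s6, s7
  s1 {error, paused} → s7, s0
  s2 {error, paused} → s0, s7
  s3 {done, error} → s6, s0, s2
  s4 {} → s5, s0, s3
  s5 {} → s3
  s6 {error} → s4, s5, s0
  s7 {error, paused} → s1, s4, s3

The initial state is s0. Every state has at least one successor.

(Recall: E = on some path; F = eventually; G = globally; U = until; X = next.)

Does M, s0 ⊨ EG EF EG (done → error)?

States satisfying EF EG (done → error): {s0, s1, s2, s3, s4, s5, s6, s7}.
States satisfying EG EF EG (done → error): {s0, s1, s2, s3, s4, s5, s6, s7}.
s0 ∈ Sat(EG EF EG (done → error)).

Satisfied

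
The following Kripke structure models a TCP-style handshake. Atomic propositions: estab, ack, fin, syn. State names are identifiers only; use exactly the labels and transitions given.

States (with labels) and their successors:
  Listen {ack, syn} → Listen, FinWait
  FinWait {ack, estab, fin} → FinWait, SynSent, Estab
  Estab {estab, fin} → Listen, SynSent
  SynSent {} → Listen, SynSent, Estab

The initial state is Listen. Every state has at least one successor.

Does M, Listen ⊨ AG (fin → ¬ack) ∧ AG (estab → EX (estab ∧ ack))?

Violated

States satisfying fin → ¬ack: {Listen, Estab, SynSent}.
States satisfying AG (fin → ¬ack): ∅.
States satisfying estab → EX (estab ∧ ack): {Listen, FinWait, SynSent}.
States satisfying AG (estab → EX (estab ∧ ack)): ∅.
States satisfying AG (fin → ¬ack) ∧ AG (estab → EX (estab ∧ ack)): ∅.
Listen ∉ Sat(AG (fin → ¬ack) ∧ AG (estab → EX (estab ∧ ack))).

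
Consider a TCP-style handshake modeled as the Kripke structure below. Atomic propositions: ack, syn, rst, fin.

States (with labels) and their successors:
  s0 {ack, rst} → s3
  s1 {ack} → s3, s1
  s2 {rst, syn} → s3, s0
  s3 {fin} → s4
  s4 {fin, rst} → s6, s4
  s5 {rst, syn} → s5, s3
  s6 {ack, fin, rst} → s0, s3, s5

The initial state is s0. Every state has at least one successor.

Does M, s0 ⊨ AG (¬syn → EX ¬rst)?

States satisfying ¬syn → EX ¬rst: {s0, s1, s2, s5, s6}.
States satisfying AG (¬syn → EX ¬rst): ∅.
s3 is reachable from s0 and violates ¬syn → EX ¬rst, so AG fails at s0.
s0 ∉ Sat(AG (¬syn → EX ¬rst)).

Does not hold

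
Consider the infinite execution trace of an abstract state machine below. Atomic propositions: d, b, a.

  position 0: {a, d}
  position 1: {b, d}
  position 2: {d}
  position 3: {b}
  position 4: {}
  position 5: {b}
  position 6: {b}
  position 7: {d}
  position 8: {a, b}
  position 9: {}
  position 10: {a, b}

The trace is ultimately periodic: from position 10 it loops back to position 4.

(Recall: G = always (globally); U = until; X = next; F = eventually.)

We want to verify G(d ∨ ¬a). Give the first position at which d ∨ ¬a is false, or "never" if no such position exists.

Check d ∨ ¬a at each position in order: 0 ✓, 1 ✓, 2 ✓, 3 ✓, 4 ✓, 5 ✓, 6 ✓, 7 ✓.
At position 8 the labels are {a, b}, so d ∨ ¬a is false there. This is the first violation.

8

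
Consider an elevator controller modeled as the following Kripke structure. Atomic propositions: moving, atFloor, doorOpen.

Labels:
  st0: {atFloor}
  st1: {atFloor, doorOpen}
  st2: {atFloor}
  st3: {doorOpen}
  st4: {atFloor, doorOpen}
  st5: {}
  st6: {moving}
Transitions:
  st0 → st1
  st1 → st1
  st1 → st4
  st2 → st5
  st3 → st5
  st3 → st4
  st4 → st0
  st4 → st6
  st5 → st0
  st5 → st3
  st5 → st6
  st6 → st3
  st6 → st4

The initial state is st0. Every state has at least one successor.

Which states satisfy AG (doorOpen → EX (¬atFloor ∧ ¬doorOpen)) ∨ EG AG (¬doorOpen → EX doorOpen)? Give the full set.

States satisfying doorOpen → EX (¬atFloor ∧ ¬doorOpen): {st0, st2, st3, st4, st5, st6}.
States satisfying AG (doorOpen → EX (¬atFloor ∧ ¬doorOpen)): ∅.
States satisfying AG (¬doorOpen → EX doorOpen): {st0, st1, st3, st4, st5, st6}.
States satisfying EG AG (¬doorOpen → EX doorOpen): {st0, st1, st3, st4, st5, st6}.
States satisfying AG (doorOpen → EX (¬atFloor ∧ ¬doorOpen)) ∨ EG AG (¬doorOpen → EX doorOpen): {st0, st1, st3, st4, st5, st6}.

{st0, st1, st3, st4, st5, st6}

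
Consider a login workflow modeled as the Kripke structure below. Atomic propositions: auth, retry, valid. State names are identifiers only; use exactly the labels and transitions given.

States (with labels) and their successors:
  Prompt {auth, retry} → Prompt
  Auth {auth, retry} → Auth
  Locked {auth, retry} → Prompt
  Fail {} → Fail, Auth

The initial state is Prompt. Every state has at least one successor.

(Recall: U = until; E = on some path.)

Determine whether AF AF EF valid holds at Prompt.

Does not hold

States satisfying AF EF valid: ∅.
States satisfying AF AF EF valid: ∅.
There is a path from Prompt along which AF EF valid never holds.
Prompt ∉ Sat(AF AF EF valid).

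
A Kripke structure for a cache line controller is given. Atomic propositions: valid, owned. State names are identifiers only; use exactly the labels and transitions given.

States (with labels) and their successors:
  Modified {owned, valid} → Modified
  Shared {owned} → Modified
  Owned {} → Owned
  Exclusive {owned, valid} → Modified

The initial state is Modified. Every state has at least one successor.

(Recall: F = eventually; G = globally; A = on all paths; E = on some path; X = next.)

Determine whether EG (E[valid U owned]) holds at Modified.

States satisfying E[valid U owned]: {Modified, Shared, Exclusive}.
States satisfying EG (E[valid U owned]): {Modified, Shared, Exclusive}.
Modified ∈ Sat(EG (E[valid U owned])).

Holds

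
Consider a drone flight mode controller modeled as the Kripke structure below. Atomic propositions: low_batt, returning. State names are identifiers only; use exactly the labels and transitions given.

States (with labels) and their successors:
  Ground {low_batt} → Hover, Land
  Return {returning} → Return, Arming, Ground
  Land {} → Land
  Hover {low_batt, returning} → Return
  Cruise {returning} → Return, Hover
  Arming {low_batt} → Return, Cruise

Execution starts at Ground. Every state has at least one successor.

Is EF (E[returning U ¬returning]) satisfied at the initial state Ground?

Yes

States satisfying E[returning U ¬returning]: {Ground, Return, Land, Hover, Cruise, Arming}.
States satisfying EF (E[returning U ¬returning]): {Ground, Return, Land, Hover, Cruise, Arming}.
Some path from Ground reaches a state where E[returning U ¬returning] holds.
Ground ∈ Sat(EF (E[returning U ¬returning])).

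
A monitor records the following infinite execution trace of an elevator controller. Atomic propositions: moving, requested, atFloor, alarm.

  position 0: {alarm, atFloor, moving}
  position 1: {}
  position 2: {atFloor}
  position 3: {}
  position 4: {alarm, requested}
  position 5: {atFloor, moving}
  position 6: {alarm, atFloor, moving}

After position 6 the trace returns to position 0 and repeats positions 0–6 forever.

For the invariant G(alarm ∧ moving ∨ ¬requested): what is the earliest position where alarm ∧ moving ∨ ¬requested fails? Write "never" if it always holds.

Check alarm ∧ moving ∨ ¬requested at each position in order: 0 ✓, 1 ✓, 2 ✓, 3 ✓.
At position 4 the labels are {alarm, requested}, so alarm ∧ moving ∨ ¬requested is false there. This is the first violation.

4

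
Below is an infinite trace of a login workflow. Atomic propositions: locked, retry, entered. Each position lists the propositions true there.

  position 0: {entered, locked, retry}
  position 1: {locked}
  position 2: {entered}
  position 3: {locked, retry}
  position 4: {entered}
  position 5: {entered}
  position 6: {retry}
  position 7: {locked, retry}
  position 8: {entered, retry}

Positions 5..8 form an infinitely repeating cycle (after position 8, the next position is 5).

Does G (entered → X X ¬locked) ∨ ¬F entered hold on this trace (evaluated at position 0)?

No

entered → X X ¬locked must hold at every position from 0 onward. It fails at position 5, so G (entered → X X ¬locked) is false.
Positions where entered holds: 0, 2, 4, 5, 8.
Check X X ¬locked at each: 0→ok, 2→ok, 4→ok, 5→fails, 8→ok.
At position 0: G (entered → X X ¬locked) is false; ¬F entered is false; so G (entered → X X ¬locked) ∨ ¬F entered is false.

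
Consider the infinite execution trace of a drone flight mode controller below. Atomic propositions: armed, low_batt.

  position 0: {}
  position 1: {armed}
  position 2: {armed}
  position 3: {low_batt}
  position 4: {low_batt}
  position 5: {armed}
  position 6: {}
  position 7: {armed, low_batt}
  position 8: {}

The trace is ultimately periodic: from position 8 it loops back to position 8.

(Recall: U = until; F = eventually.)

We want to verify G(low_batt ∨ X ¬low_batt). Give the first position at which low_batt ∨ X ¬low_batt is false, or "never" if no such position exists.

Check low_batt ∨ X ¬low_batt at each position in order: 0 ✓, 1 ✓.
At position 2 the labels are {armed} and the next position 3 has {low_batt}, so low_batt ∨ X ¬low_batt is false there. This is the first violation.

2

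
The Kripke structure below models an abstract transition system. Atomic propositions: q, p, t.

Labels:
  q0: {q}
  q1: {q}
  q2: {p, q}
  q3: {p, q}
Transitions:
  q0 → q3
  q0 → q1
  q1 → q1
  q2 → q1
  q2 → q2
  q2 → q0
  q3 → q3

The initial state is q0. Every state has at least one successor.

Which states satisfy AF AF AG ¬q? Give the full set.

States satisfying AF AG ¬q: ∅.
States satisfying AF AF AG ¬q: ∅.

none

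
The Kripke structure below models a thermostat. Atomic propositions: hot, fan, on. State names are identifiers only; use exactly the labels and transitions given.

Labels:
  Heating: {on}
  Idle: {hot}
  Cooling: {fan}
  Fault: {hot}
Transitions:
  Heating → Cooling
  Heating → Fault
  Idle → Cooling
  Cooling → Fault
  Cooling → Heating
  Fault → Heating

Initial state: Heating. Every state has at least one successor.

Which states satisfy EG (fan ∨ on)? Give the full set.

States satisfying fan ∨ on: {Heating, Cooling}.
States satisfying EG (fan ∨ on): {Heating, Cooling}.

{Heating, Cooling}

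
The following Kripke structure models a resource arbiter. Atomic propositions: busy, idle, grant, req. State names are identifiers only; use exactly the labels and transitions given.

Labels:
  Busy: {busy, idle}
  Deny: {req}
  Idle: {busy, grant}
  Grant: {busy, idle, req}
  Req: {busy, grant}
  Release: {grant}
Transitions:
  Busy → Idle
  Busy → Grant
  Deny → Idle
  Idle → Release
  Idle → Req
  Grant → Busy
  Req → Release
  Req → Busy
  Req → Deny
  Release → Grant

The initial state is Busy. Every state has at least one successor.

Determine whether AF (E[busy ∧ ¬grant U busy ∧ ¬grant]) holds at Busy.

Holds

States satisfying E[busy ∧ ¬grant U busy ∧ ¬grant]: {Busy, Grant}.
States satisfying AF (E[busy ∧ ¬grant U busy ∧ ¬grant]): {Busy, Grant, Release}.
Busy ∈ Sat(AF (E[busy ∧ ¬grant U busy ∧ ¬grant])).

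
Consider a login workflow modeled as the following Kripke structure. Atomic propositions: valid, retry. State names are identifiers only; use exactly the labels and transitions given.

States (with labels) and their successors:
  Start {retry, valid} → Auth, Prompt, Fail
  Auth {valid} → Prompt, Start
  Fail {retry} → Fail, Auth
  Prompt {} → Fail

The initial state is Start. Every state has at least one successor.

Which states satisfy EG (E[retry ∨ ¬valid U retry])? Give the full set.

States satisfying E[retry ∨ ¬valid U retry]: {Start, Fail, Prompt}.
States satisfying EG (E[retry ∨ ¬valid U retry]): {Start, Fail, Prompt}.

{Start, Fail, Prompt}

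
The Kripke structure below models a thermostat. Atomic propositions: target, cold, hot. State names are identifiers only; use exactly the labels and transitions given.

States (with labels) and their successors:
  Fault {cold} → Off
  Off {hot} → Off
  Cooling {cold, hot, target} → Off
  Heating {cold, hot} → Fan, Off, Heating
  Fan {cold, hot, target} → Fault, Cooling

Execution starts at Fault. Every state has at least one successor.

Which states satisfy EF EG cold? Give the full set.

{Heating}

States satisfying EG cold: {Heating}.
States satisfying EF EG cold: {Heating}.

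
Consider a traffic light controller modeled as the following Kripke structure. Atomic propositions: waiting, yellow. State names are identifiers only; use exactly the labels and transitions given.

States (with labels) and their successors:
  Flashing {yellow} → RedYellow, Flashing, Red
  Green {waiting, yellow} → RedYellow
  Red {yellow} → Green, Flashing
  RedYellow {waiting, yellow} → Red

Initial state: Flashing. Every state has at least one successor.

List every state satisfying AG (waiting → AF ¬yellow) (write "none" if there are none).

States satisfying waiting → AF ¬yellow: {Flashing, Red}.
States satisfying AG (waiting → AF ¬yellow): ∅.

none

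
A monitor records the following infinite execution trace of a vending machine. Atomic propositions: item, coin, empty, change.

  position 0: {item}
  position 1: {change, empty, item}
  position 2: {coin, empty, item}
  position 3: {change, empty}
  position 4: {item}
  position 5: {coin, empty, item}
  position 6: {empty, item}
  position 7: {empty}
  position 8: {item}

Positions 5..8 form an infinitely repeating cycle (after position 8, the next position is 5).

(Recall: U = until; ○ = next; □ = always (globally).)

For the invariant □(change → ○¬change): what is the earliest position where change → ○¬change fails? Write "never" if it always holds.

never

change → ○¬change holds at every position 0..8, and those are all the positions the trace ever visits, so the invariant □(change → ○¬change) is never violated.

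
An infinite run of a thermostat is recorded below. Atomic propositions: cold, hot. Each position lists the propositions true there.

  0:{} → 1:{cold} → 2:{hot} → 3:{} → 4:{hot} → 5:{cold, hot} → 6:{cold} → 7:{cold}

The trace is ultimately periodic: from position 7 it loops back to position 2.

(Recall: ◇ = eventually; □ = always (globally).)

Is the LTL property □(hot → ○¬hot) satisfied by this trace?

Violated

hot → ○¬hot must hold at every position from 0 onward. It fails at position 4, so □(hot → ○¬hot) is false.
Positions where hot holds: 2, 4, 5.
Check ○¬hot at each: 2→ok, 4→fails, 5→ok.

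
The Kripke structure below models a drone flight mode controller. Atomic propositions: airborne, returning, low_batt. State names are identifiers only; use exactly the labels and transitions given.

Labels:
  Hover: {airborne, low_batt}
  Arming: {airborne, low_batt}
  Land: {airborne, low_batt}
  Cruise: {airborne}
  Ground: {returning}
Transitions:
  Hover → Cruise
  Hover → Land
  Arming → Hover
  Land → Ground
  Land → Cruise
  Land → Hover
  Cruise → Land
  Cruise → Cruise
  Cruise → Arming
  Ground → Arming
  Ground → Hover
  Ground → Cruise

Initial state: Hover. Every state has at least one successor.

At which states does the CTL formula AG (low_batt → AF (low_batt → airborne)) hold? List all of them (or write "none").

{Hover, Arming, Land, Cruise, Ground}

States satisfying low_batt → AF (low_batt → airborne): {Hover, Arming, Land, Cruise, Ground}.
States satisfying AG (low_batt → AF (low_batt → airborne)): {Hover, Arming, Land, Cruise, Ground}.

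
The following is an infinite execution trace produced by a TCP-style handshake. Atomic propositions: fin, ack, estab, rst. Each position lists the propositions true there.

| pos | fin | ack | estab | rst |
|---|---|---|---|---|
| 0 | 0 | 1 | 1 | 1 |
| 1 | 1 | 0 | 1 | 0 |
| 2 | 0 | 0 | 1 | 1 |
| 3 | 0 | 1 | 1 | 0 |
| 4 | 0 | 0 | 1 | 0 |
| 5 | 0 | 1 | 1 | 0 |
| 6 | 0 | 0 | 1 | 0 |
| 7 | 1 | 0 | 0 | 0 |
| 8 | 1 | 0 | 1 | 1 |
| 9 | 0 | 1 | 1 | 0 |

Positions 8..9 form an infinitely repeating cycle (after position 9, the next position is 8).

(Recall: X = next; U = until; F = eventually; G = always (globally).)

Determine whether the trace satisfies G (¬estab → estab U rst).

¬estab → estab U rst must hold at every position from 0 onward. It fails at position 7, so G (¬estab → estab U rst) is false.
Positions where ¬estab holds: 7.
Check estab U rst at each: 7→fails.

Violated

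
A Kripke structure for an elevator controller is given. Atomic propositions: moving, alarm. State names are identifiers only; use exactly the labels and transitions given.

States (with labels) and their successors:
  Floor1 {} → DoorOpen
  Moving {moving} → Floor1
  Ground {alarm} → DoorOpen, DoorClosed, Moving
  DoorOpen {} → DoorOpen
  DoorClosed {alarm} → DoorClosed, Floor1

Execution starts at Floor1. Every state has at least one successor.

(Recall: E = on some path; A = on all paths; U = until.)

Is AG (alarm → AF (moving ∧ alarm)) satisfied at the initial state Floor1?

Yes

States satisfying alarm → AF (moving ∧ alarm): {Floor1, Moving, DoorOpen}.
States satisfying AG (alarm → AF (moving ∧ alarm)): {Floor1, Moving, DoorOpen}.
Every state reachable from Floor1 satisfies alarm → AF (moving ∧ alarm).
Floor1 ∈ Sat(AG (alarm → AF (moving ∧ alarm))).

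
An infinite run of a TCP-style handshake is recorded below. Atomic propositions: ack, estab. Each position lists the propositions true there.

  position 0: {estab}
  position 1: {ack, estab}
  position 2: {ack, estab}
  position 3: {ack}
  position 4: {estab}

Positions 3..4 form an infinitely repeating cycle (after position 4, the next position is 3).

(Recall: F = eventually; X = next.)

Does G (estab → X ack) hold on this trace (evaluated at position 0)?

estab → X ack holds at every position 0..4, and those are all positions ever visited, so G (estab → X ack) holds.
Positions where estab holds: 0, 1, 2, 4.
Check X ack at each: 0→ok, 1→ok, 2→ok, 4→ok.

Holds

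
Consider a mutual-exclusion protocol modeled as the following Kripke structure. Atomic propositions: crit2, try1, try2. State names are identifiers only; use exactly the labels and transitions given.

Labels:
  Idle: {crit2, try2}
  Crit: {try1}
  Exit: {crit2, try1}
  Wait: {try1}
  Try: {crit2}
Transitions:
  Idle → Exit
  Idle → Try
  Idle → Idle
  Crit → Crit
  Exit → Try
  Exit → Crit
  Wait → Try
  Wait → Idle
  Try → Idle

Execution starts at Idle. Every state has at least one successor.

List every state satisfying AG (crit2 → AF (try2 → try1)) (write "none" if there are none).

{Crit}

States satisfying crit2 → AF (try2 → try1): {Crit, Exit, Wait, Try}.
States satisfying AG (crit2 → AF (try2 → try1)): {Crit}.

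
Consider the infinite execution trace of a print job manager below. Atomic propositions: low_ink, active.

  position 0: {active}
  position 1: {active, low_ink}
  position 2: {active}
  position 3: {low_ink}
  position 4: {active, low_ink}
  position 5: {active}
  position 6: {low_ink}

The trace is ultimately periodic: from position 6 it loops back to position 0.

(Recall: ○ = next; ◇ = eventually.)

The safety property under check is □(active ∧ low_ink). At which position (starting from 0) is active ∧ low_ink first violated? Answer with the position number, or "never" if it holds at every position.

At position 0 the labels are {active}, so active ∧ low_ink is false there. This is the first violation.

0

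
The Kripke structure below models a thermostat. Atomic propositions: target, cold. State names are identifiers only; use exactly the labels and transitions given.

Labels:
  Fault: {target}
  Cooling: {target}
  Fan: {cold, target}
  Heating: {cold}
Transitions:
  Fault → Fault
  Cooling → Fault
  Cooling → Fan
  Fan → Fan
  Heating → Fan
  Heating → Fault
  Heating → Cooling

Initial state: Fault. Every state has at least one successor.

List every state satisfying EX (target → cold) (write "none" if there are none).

{Cooling, Fan, Heating}

States satisfying target → cold: {Fan, Heating}.
States satisfying EX (target → cold): {Cooling, Fan, Heating}.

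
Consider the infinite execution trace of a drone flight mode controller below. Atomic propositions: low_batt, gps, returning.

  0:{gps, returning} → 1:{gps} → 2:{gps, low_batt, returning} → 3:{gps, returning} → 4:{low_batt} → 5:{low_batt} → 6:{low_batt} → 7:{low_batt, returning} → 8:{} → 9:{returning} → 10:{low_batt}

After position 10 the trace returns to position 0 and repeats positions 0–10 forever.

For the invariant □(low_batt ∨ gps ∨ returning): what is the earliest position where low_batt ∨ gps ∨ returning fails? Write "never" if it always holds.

Check low_batt ∨ gps ∨ returning at each position in order: 0 ✓, 1 ✓, 2 ✓, 3 ✓, 4 ✓, 5 ✓, 6 ✓, 7 ✓.
At position 8 the labels are {}, so low_batt ∨ gps ∨ returning is false there. This is the first violation.

8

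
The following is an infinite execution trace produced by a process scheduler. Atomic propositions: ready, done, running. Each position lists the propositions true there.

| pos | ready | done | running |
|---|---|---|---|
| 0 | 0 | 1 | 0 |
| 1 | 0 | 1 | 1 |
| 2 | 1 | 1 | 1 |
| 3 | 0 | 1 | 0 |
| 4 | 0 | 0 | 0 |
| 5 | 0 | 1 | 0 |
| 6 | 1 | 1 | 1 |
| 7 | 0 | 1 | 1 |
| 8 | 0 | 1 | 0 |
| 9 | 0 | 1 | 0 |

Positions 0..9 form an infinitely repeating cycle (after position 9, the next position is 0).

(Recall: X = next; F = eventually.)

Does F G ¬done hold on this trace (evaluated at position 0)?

G ¬done is false at every position 0..9, so it never becomes true and F G ¬done fails.

Violated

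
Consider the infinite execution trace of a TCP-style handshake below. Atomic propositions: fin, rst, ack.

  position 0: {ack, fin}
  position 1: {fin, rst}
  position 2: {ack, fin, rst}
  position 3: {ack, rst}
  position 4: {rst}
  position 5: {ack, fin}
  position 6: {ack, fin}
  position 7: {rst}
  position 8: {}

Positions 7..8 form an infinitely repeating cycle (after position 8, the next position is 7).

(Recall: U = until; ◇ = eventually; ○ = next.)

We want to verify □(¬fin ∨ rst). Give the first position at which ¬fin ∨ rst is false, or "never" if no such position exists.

0

At position 0 the labels are {ack, fin}, so ¬fin ∨ rst is false there. This is the first violation.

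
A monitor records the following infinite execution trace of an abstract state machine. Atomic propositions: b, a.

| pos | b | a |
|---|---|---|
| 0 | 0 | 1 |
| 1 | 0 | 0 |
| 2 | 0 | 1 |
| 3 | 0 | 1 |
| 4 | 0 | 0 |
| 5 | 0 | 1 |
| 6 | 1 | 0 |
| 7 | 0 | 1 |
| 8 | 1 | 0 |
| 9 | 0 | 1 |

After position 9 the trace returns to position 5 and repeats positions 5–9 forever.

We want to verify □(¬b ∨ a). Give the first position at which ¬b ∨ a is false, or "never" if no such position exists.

Check ¬b ∨ a at each position in order: 0 ✓, 1 ✓, 2 ✓, 3 ✓, 4 ✓, 5 ✓.
At position 6 the labels are {b}, so ¬b ∨ a is false there. This is the first violation.

6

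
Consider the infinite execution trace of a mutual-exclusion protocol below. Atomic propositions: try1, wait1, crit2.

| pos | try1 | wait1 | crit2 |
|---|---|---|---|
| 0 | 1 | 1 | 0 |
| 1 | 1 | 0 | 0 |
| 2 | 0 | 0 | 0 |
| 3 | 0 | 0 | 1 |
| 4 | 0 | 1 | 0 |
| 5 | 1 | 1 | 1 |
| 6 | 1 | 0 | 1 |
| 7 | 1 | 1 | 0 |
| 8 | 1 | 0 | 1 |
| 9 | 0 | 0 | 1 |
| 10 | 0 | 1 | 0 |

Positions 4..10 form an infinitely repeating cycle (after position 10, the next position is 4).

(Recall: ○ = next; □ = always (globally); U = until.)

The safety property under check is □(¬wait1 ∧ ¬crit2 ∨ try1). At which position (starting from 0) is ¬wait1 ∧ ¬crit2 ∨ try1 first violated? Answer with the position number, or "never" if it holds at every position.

3

Check ¬wait1 ∧ ¬crit2 ∨ try1 at each position in order: 0 ✓, 1 ✓, 2 ✓.
At position 3 the labels are {crit2}, so ¬wait1 ∧ ¬crit2 ∨ try1 is false there. This is the first violation.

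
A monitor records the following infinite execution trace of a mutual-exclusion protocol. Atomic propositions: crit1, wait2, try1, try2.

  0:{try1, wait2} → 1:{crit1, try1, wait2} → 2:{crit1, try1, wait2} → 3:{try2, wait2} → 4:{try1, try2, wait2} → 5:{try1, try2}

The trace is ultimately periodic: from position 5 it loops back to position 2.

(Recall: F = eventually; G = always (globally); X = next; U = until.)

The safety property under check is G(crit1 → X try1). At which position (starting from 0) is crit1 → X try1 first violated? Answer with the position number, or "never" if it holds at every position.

Check crit1 → X try1 at each position in order: 0 ✓, 1 ✓.
At position 2 the labels are {crit1, try1, wait2} and the next position 3 has {try2, wait2}, so crit1 → X try1 is false there. This is the first violation.

2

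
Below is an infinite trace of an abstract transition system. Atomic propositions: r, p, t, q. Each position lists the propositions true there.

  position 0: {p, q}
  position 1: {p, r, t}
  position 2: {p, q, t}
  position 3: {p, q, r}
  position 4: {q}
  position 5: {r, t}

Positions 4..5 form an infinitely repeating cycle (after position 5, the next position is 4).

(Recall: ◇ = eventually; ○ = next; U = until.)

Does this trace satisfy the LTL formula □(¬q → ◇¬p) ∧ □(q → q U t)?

Holds

¬q → ◇¬p holds at every position 0..5, and those are all positions ever visited, so □(¬q → ◇¬p) holds.
Positions where ¬q holds: 1, 5.
Check ◇¬p at each: 1→ok, 5→ok.
q → q U t holds at every position 0..5, and those are all positions ever visited, so □(q → q U t) holds.
Positions where q holds: 0, 2, 3, 4.
Check q U t at each: 0→ok, 2→ok, 3→ok, 4→ok.
At position 0: □(¬q → ◇¬p) is true; □(q → q U t) is true; so □(¬q → ◇¬p) ∧ □(q → q U t) is true.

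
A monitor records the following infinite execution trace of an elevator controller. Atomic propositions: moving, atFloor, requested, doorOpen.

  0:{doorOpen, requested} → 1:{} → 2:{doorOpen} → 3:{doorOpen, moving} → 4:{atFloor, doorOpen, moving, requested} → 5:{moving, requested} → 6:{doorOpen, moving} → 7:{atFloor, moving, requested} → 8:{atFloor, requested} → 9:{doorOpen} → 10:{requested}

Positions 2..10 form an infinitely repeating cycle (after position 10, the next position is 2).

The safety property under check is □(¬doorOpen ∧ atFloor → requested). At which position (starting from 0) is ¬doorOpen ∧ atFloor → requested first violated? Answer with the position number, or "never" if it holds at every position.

¬doorOpen ∧ atFloor → requested holds at every position 0..10, and those are all the positions the trace ever visits, so the invariant □(¬doorOpen ∧ atFloor → requested) is never violated.

never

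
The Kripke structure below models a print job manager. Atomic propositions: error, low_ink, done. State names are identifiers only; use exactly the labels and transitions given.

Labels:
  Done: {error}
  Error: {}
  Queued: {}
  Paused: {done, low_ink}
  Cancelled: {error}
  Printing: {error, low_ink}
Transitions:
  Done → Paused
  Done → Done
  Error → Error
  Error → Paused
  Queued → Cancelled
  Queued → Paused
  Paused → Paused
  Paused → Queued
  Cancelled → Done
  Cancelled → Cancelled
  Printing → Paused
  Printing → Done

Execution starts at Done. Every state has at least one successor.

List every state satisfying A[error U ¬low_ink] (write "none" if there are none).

{Done, Error, Queued, Cancelled}

States satisfying error: {Done, Cancelled, Printing}.
States satisfying ¬low_ink: {Done, Error, Queued, Cancelled}.
States satisfying A[error U ¬low_ink]: {Done, Error, Queued, Cancelled}.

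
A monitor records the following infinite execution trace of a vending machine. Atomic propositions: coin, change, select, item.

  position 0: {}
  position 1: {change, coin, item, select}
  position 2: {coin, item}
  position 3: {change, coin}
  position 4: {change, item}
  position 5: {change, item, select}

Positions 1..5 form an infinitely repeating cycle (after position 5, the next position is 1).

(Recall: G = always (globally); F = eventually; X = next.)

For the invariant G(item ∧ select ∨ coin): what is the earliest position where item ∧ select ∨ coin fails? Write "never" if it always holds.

0

At position 0 the labels are {}, so item ∧ select ∨ coin is false there. This is the first violation.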